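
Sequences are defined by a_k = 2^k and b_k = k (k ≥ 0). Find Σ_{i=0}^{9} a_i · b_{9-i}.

1013

The convolution is the x^9 coefficient of A(x)B(x).
Σ = 1·9 + 2·8 + 4·7 + 8·6 + 16·5 + 32·4 + 64·3 + 128·2 + 256·1 + 512·0 = 1013.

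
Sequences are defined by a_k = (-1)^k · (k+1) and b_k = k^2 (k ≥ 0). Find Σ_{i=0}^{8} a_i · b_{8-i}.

20

This is [x^8] in the product of the two ordinary generating functions.
Σ = 1·64 − 2·49 + 3·36 − 4·25 + 5·16 − 6·9 + 7·4 − 8·1 + 9·0 = 20.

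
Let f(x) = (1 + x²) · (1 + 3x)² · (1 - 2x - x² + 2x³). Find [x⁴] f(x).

(1 + x²) has coefficients 1,0,1 for degrees 0…2.
(1 + 3x)² has coefficients 1,6,9,0,0 for degrees 0…4.
Finally multiplying by (1 - 2x - x² + 2x³), the product of all factors after the first has coefficients 1,4,-4,-22,3 for degrees 0…4.
[x⁴] = 1·3 + 1·(-4) = -1.

-1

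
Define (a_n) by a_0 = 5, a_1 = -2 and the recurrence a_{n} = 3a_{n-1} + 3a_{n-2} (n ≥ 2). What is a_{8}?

18225

The ordinary generating function has denominator 1 - 3x - 3x^2.
Iterating the recurrence: a_0,…,a_{8} = 5, -2, 9, 21, 90, 333, 1269, 4806, 18225.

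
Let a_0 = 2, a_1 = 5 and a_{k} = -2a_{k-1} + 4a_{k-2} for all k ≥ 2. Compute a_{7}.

2112

The ordinary generating function has denominator 1 + 2y - 4y^2.
Iterating the recurrence: a_0,…,a_{7} = 2, 5, -2, 24, -56, 208, -640, 2112.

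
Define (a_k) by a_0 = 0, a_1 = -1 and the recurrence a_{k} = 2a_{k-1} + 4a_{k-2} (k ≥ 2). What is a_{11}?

-91136

The ordinary generating function has denominator 1 - 2y - 4y^2.
Iterating the recurrence: a_0,…,a_{11} = 0, -1, -2, -8, -24, -80, -256, -832, -2688, -8704, -28160, -91136.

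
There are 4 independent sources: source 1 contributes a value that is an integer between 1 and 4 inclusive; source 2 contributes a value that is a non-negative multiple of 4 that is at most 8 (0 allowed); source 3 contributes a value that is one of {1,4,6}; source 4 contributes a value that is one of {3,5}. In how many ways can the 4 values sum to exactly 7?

The generating function for the choices is (t + t² + t³ + t⁴)·(1 + t⁴ + t⁸)·(t + t⁴ + t⁶)·(t³ + t⁵); the count is [t⁷].
(t + t² + t³ + t⁴) has coefficients 0,1,1,1,1 for degrees 0…4.
(1 + t⁴ + t⁸) has coefficients 1,0,0,0,1,0,0,0 for degrees 0…7.
Multiplying by (t + t⁴ + t⁶) gives running coefficients 0,1,0,0,1,1,1,0 for degrees 0…7.
Finally multiplying by (t³ + t⁵), the product of all factors after the first has coefficients 0,0,0,0,1,0,1,1 for degrees 0…7.
[t⁷] = 1·1 + 1·0 + 1·1 + 1·0 = 2.

2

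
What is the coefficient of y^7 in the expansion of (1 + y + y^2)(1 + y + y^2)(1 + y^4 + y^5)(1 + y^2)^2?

(1 + y + y^2) has coefficients 1,1,1 for degrees 0…2.
(1 + y + y^2) has coefficients 1,1,1,0,0,0,0,0 for degrees 0…7.
Multiplying by (1 + y^4 + y^5) gives running coefficients 1,1,1,0,1,2,2,1 for degrees 0…7.
Finally multiplying by (1 + y^2)^2, the product of all factors after the first has coefficients 1,1,3,2,4,3,5,5 for degrees 0…7.
[y^7] = 1·5 + 1·5 + 1·3 = 13.

13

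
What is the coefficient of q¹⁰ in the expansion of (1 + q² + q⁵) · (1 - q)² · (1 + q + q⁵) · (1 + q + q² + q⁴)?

-2

(1 + q² + q⁵) has coefficients 1,0,1,0,0,1 for degrees 0…5.
(1 - q)² has coefficients 1,-2,1,0,0,0,0,0,0,0,0 for degrees 0…10.
Multiplying by (1 + q + q⁵) gives running coefficients 1,-1,-1,1,0,1,-2,1,0,0,0 for degrees 0…10.
Finally multiplying by (1 + q + q² + q⁴), the product of all factors after the first has coefficients 1,0,-1,-1,1,1,-2,1,-1,2,-2 for degrees 0…10.
[q¹⁰] = 1·(-2) + 1·(-1) + 1·1 = -2.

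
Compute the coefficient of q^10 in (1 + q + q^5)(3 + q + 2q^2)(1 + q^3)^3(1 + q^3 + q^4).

40

(1 + q + q^5) has coefficients 1,1,0,0,0,1 for degrees 0…5.
(3 + q + 2q^2) has coefficients 3,1,2,0,0,0,0,0,0,0,0 for degrees 0…10.
Multiplying by (1 + q^3)^3 gives running coefficients 3,1,2,9,3,6,9,3,6,3,1 for degrees 0…10.
Finally multiplying by (1 + q^3 + q^4), the product of all factors after the first has coefficients 3,1,2,12,7,9,20,15,15,18,13 for degrees 0…10.
[q^10] = 1·13 + 1·18 + 1·9 = 40.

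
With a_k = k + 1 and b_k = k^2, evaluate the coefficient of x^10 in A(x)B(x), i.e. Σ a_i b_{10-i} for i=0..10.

1210

This is [x^10] in the product of the two ordinary generating functions.
Σ = 1·100 + 2·81 + 3·64 + 4·49 + 5·36 + 6·25 + 7·16 + 8·9 + 9·4 + 10·1 + 11·0 = 1210.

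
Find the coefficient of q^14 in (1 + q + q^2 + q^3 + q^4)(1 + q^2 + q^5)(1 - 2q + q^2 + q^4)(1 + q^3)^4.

(1 + q + q^2 + q^3 + q^4) has coefficients 1,1,1,1,1 for degrees 0…4.
(1 + q^2 + q^5) has coefficients 1,0,1,0,0,1,0,0,0,0,0,0,0,0,0 for degrees 0…14.
Multiplying by (1 - 2q + q^2 + q^4) gives running coefficients 1,-2,2,-2,2,1,-1,1,0,1,0,0,0,0,0 for degrees 0…14.
Finally multiplying by (1 + q^3)^4, the product of all factors after the first has coefficients 1,-2,2,2,-6,9,-3,-3,16,-11,8,14,-9,12,6 for degrees 0…14.
[q^14] = 1·6 + 1·12 + 1·(-9) + 1·14 + 1·8 = 31.

31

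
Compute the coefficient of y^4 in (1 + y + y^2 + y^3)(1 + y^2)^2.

3

(1 + y + y^2 + y^3) has coefficients 1,1,1,1 for degrees 0…3.
(1 + y^2)^2 has coefficients 1,0,2,0,1 for degrees 0…4.
[y^4] = 1·1 + 1·0 + 1·2 + 1·0 = 3.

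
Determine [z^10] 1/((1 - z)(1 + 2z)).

683

Partial fractions give a closed form: a_n = (1/3)·1^n + (2/3)·(-2)^n.
At n = 10: a_10 = 683.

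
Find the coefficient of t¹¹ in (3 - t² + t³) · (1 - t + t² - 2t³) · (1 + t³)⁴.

(3 - t² + t³) has coefficients 3,0,-1,1 for degrees 0…3.
(1 - t + t² - 2t³) has coefficients 1,-1,1,-2,0,0,0,0,0,0,0,0 for degrees 0…11.
Finally multiplying by (1 + t³)⁴, the product of all factors after the first has coefficients 1,-1,1,2,-4,4,-2,-6,6,-8,-4,4 for degrees 0…11.
[t¹¹] = 3·4 − 1·(-8) + 1·6 = 26.

26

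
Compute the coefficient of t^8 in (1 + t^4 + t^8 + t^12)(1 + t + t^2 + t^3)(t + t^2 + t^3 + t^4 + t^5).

5

(1 + t^4 + t^8 + t^12) has coefficients 1,0,0,0,1,0,0,0,1 for degrees 0…8.
(1 + t + t^2 + t^3) has coefficients 1,1,1,1,0,0,0,0,0 for degrees 0…8.
Finally multiplying by (t + t^2 + t^3 + t^4 + t^5), the product of all factors after the first has coefficients 0,1,2,3,4,4,3,2,1 for degrees 0…8.
[t^8] = 1·1 + 1·4 + 1·0 = 5.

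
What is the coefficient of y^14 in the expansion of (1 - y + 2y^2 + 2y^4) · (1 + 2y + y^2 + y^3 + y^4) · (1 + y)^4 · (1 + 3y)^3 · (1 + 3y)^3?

(1 - y + 2y^2 + 2y^4) has coefficients 1,-1,2,0,2 for degrees 0…4.
(1 + 2y + y^2 + y^3 + y^4) has coefficients 1,2,1,1,1,0,0,0,0,0,0,0,0,0,0 for degrees 0…14.
Multiplying by (1 + y)^4 gives running coefficients 1,6,15,21,20,16,11,5,1,0,0,0,0,0,0 for degrees 0…14.
Multiplying by (1 + 3y)^3 gives running coefficients 1,15,96,345,776,1168,1262,1076,775,441,162,27,0,0,0 for degrees 0…14.
Finally multiplying by (1 + 3y)^3, the product of all factors after the first has coefficients 1,24,258,1641,6878,20059,42041,64922,76069,70542,54108,34317,16524,5103,729 for degrees 0…14.
[y^14] = 1·729 − 1·5103 + 2·16524 + 2·54108 = 136890.

136890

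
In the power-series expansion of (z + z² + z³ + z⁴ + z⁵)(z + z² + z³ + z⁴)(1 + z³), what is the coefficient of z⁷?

6

(z + z² + z³ + z⁴ + z⁵) has coefficients 0,1,1,1,1,1 for degrees 0…5.
(z + z² + z³ + z⁴) has coefficients 0,1,1,1,1,0,0,0 for degrees 0…7.
Finally multiplying by (1 + z³), the product of all factors after the first has coefficients 0,1,1,1,2,1,1,1 for degrees 0…7.
[z⁷] = 1·1 + 1·1 + 1·2 + 1·1 + 1·1 = 6.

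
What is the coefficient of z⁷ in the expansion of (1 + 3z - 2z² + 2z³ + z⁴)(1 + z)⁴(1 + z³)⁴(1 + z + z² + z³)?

283

(1 + 3z - 2z² + 2z³ + z⁴) has coefficients 1,3,-2,2,1 for degrees 0…4.
(1 + z)⁴ has coefficients 1,4,6,4,1,0,0,0 for degrees 0…7.
Multiplying by (1 + z³)⁴ gives running coefficients 1,4,6,8,17,24,22,28 for degrees 0…7.
Finally multiplying by (1 + z + z² + z³), the product of all factors after the first has coefficients 1,5,11,19,35,55,71,91 for degrees 0…7.
[z⁷] = 1·91 + 3·71 − 2·55 + 2·35 + 1·19 = 283.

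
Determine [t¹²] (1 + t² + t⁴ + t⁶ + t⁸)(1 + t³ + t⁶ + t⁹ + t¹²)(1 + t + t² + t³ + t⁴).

(1 + t² + t⁴ + t⁶ + t⁸) has coefficients 1,0,1,0,1,0,1,0,1 for degrees 0…8.
(1 + t³ + t⁶ + t⁹ + t¹²) has coefficients 1,0,0,1,0,0,1,0,0,1,0,0,1 for degrees 0…12.
Finally multiplying by (1 + t + t² + t³ + t⁴), the product of all factors after the first has coefficients 1,1,1,2,2,1,2,2,1,2,2,1,2 for degrees 0…12.
[t¹²] = 1·2 + 1·2 + 1·1 + 1·2 + 1·2 = 9.

9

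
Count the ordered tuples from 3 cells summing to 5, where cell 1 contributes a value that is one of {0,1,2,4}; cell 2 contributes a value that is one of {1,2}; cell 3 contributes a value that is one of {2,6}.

2

The generating function for the choices is (1 + z + z^2 + z^4)·(z + z^2)·(z^2 + z^6); the count is [z^5].
(1 + z + z^2 + z^4) has coefficients 1,1,1,0,1 for degrees 0…4.
(z + z^2) has coefficients 0,1,1,0,0,0 for degrees 0…5.
Finally multiplying by (z^2 + z^6), the product of all factors after the first has coefficients 0,0,0,1,1,0 for degrees 0…5.
[z^5] = 1·0 + 1·1 + 1·1 + 1·0 = 2.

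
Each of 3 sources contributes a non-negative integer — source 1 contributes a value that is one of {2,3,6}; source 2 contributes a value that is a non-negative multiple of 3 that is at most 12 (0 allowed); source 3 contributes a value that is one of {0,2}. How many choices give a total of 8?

3

The generating function for the choices is (x² + x³ + x⁶)·(1 + x³ + x⁶ + x⁹ + x¹²)·(1 + x²); the count is [x⁸].
(x² + x³ + x⁶) has coefficients 0,0,1,1,0,0,1 for degrees 0…6.
(1 + x³ + x⁶ + x⁹ + x¹²) has coefficients 1,0,0,1,0,0,1,0,0 for degrees 0…8.
Finally multiplying by (1 + x²), the product of all factors after the first has coefficients 1,0,1,1,0,1,1,0,1 for degrees 0…8.
[x⁸] = 1·1 + 1·1 + 1·1 = 3.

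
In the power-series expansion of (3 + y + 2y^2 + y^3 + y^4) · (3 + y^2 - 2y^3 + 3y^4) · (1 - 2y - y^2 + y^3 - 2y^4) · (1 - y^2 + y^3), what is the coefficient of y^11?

-25

(3 + y + 2y^2 + y^3 + y^4) has coefficients 3,1,2,1,1 for degrees 0…4.
(3 + y^2 - 2y^3 + 3y^4) has coefficients 3,0,1,-2,3,0,0,0,0,0,0,0 for degrees 0…11.
Multiplying by (1 - 2y - y^2 + y^3 - 2y^4) gives running coefficients 3,-6,-2,-1,0,-3,-7,7,-6,0,0,0 for degrees 0…11.
Finally multiplying by (1 - y^2 + y^3), the product of all factors after the first has coefficients 3,-6,-5,8,-4,-4,-8,10,-2,-14,13,-6 for degrees 0…11.
[y^11] = 3·(-6) + 1·13 + 2·(-14) + 1·(-2) + 1·10 = -25.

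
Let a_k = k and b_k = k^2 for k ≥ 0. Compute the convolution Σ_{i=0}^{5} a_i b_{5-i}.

50

Write out a_i and b_{5-i} for i = 0,…,5 and sum the products.
Σ = 0·25 + 1·16 + 2·9 + 3·4 + 4·1 + 5·0 = 50.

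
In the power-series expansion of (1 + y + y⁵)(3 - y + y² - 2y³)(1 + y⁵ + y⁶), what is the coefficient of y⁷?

(1 + y + y⁵) has coefficients 1,1,0,0,0,1 for degrees 0…5.
(3 - y + y² - 2y³) has coefficients 3,-1,1,-2,0,0,0,0 for degrees 0…7.
Finally multiplying by (1 + y⁵ + y⁶), the product of all factors after the first has coefficients 3,-1,1,-2,0,3,2,0 for degrees 0…7.
[y⁷] = 1·0 + 1·2 + 1·1 = 3.

3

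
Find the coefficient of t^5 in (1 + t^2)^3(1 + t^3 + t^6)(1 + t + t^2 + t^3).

10

(1 + t^2)^3 has coefficients 1,0,3,0,3,0 for degrees 0…5.
(1 + t^3 + t^6) has coefficients 1,0,0,1,0,0 for degrees 0…5.
Finally multiplying by (1 + t + t^2 + t^3), the product of all factors after the first has coefficients 1,1,1,2,1,1 for degrees 0…5.
[t^5] = 1·1 + 3·2 + 3·1 = 10.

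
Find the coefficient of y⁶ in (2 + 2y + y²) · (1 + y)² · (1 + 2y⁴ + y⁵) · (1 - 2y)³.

-36

(2 + 2y + y²) has coefficients 2,2,1 for degrees 0…2.
(1 + y)² has coefficients 1,2,1,0,0,0,0 for degrees 0…6.
Multiplying by (1 + 2y⁴ + y⁵) gives running coefficients 1,2,1,0,2,5,4 for degrees 0…6.
Finally multiplying by (1 - 2y)³, the product of all factors after the first has coefficients 1,-4,1,10,-2,-15,-2 for degrees 0…6.
[y⁶] = 2·(-2) + 2·(-15) + 1·(-2) = -36.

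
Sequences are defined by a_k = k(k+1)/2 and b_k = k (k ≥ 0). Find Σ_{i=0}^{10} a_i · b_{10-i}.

495

This is [x^10] in the product of the two ordinary generating functions.
Σ = 0·10 + 1·9 + 3·8 + 6·7 + 10·6 + 15·5 + 21·4 + 28·3 + 36·2 + 45·1 + 55·0 = 495.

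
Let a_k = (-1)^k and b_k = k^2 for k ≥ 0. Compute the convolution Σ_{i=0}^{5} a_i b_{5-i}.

15

The convolution is the t^5 coefficient of A(t)B(t).
Σ = 1·25 − 1·16 + 1·9 − 1·4 + 1·1 − 1·0 = 15.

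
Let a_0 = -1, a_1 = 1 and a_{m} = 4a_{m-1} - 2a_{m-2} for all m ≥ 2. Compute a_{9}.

The ordinary generating function has denominator 1 - 4x + 2x^2.
Iterating the recurrence: a_0,…,a_{9} = -1, 1, 6, 22, 76, 260, 888, 3032, 10352, 35344.

35344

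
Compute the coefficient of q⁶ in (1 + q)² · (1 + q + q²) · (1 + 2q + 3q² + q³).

(1 + q)² has coefficients 1,2,1 for degrees 0…2.
(1 + q + q²) has coefficients 1,1,1,0,0,0,0 for degrees 0…6.
Finally multiplying by (1 + 2q + 3q² + q³), the product of all factors after the first has coefficients 1,3,6,6,4,1,0 for degrees 0…6.
[q⁶] = 1·0 + 2·1 + 1·4 = 6.

6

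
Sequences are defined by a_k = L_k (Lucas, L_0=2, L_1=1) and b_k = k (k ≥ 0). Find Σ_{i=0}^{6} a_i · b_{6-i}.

The convolution is the x^6 coefficient of A(x)B(x).
Σ = 2·6 + 1·5 + 3·4 + 4·3 + 7·2 + 11·1 + 18·0 = 66.

66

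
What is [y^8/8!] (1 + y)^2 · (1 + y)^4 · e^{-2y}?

-5888

The EGF product rule gives c_8 = Σ_{k_1+k_2+k_3=8} C(8; k_1,k_2,k_3) · ∏ g_i(k_i), where (1+y)^2 gives the falling factorial (2)_k; (1+y)^4 gives the falling factorial (4)_k; e^{-2y} gives (-2)^k.
g_1(k) for k = 0…8: 1, 2, 2, 0, 0, 0, 0, 0, 0.
g_2(k) for k = 0…8: 1, 4, 12, 24, 24, 0, 0, 0, 0.
g_3(k) for k = 0…8: 1, -2, 4, -8, 16, -32, 64, -128, 256.
First combine the last two factors: h(k) = Σ_j C(k,j)·g_2(j)·g_3(k−j) for k = 0…8: 1, 2, 0, -8, 8, 48, -224, 320, 1536.
c_8 = Σ_k C(8,k)·g_1(k)·h(8−k) = 1·1·1536 + 8·2·320 + 28·2·(-224) = 1536 + 5120 − 12544 = -5888.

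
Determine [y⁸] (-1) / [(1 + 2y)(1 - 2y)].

-256

Partial fractions give a closed form: a_n = (-1/2)·(-2)^n + (-1/2)·2^n.
At n = 8: a_8 = -256.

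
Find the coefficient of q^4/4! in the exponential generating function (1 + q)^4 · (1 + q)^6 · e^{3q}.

The EGF product rule gives c_4 = Σ_{k_1+k_2+k_3=4} C(4; k_1,k_2,k_3) · ∏ g_i(k_i), where (1+q)^4 gives the falling factorial (4)_k; (1+q)^6 gives the falling factorial (6)_k; e^{3q} gives (3)^k.
g_1(k) for k = 0…4: 1, 4, 12, 24, 24.
g_2(k) for k = 0…4: 1, 6, 30, 120, 360.
g_3(k) for k = 0…4: 1, 3, 9, 27, 81.
First combine the last two factors: h(k) = Σ_j C(k,j)·g_2(j)·g_3(k−j) for k = 0…4: 1, 9, 75, 579, 4149.
c_4 = Σ_k C(4,k)·g_1(k)·h(4−k) = 1·1·4149 + 4·4·579 + 6·12·75 + 4·24·9 + 1·24·1 = 4149 + 9264 + 5400 + 864 + 24 = 19701.

19701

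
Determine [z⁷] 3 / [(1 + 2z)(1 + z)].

-765

The denominator gives the recurrence a_n = −3a_(n−1) − 2a_(n−2) for n ≥ 2; the numerator fixes a_0 = 3, a_1 = -9.
Iterating: 3, -9, 21, -45, 93, -189, 381, -765, so a_7 = -765.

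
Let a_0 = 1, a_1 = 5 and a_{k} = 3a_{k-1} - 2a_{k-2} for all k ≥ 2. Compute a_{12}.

The ordinary generating function has denominator 1 - 3t + 2t^2.
Iterating the recurrence: a_0,…,a_{12} = 1, 5, 13, 29, 61, 125, 253, 509, 1021, 2045, 4093, 8189, 16381.

16381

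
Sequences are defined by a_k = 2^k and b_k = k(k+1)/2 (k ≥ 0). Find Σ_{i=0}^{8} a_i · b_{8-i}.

The convolution is the x^8 coefficient of A(x)B(x).
Σ = 1·36 + 2·28 + 4·21 + 8·15 + 16·10 + 32·6 + 64·3 + 128·1 + 256·0 = 968.

968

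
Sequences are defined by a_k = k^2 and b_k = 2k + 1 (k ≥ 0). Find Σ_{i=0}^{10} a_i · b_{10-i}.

2035

The convolution is the x^10 coefficient of A(x)B(x).
Σ = 0·21 + 1·19 + 4·17 + 9·15 + 16·13 + 25·11 + 36·9 + 49·7 + 64·5 + 81·3 + 100·1 = 2035.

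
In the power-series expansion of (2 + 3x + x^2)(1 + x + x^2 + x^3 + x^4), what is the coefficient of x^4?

6

(2 + 3x + x^2) has coefficients 2,3,1 for degrees 0…2.
(1 + x + x^2 + x^3 + x^4) has coefficients 1,1,1,1,1 for degrees 0…4.
[x^4] = 2·1 + 3·1 + 1·1 = 6.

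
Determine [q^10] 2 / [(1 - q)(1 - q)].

22

The denominator gives the recurrence a_n = 2a_(n−1) − a_(n−2) for n ≥ 2; the numerator fixes a_0 = 2, a_1 = 4.
Iterating: 2, 4, 6, 8, 10, 12, 14, 16, 18, 20, 22, so a_10 = 22.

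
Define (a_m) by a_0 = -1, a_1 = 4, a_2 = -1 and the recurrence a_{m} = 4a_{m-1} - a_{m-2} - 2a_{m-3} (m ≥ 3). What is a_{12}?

The ordinary generating function has denominator 1 - 4y + y^2 + 2y^3.
Iterating the recurrence: a_0,…,a_{12} = -1, 4, -1, -6, -31, -116, -421, -1506, -5371, -19136, -68161, -242766, -864631.

-864631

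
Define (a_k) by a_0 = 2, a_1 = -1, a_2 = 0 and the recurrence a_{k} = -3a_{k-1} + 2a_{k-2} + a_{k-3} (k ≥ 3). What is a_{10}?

-1620

The ordinary generating function has denominator 1 + 3z - 2z^2 - z^3.
Iterating the recurrence: a_0,…,a_{10} = 2, -1, 0, 0, -1, 3, -11, 38, -133, 464, -1620.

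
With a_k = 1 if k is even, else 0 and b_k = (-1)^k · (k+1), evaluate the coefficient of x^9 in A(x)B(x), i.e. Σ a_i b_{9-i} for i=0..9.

Write out a_i and b_{9-i} for i = 0,…,9 and sum the products.
Σ = 1·(-10) + 0·9 + 1·(-8) + 0·7 + 1·(-6) + 0·5 + 1·(-4) + 0·3 + 1·(-2) + 0·1 = -30.

-30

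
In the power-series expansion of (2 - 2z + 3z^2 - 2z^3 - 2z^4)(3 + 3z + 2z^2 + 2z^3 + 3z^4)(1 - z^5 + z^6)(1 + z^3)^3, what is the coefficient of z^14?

(2 - 2z + 3z^2 - 2z^3 - 2z^4) has coefficients 2,-2,3,-2,-2 for degrees 0…4.
(3 + 3z + 2z^2 + 2z^3 + 3z^4) has coefficients 3,3,2,2,3,0,0,0,0,0,0,0,0,0,0 for degrees 0…14.
Multiplying by (1 - z^5 + z^6) gives running coefficients 3,3,2,2,3,-3,0,1,0,-1,3,0,0,0,0 for degrees 0…14.
Finally multiplying by (1 + z^3)^3, the product of all factors after the first has coefficients 3,3,2,11,12,3,15,19,-3,8,18,-7,-1,15,-3 for degrees 0…14.
[z^14] = 2·(-3) − 2·15 + 3·(-1) − 2·(-7) − 2·18 = -61.

-61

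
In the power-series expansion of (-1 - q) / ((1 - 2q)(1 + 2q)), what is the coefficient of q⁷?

-64

The denominator gives the recurrence a_n = 4a_(n−2) for n ≥ 2; the numerator fixes a_0 = -1, a_1 = -1.
Iterating: -1, -1, -4, -4, -16, -16, -64, -64, so a_7 = -64.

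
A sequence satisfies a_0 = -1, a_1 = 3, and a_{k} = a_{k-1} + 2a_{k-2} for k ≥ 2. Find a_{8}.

169

The ordinary generating function has denominator 1 - q - 2q^2.
Iterating the recurrence: a_0,…,a_{8} = -1, 3, 1, 7, 9, 23, 41, 87, 169.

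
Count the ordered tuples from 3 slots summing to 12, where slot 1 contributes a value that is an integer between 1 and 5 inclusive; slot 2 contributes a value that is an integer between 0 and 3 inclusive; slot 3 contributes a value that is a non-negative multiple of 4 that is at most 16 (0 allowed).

5

The generating function for the choices is (q + q^2 + q^3 + q^4 + q^5)·(1 + q + q^2 + q^3)·(1 + q^4 + q^8 + q^12 + q^16); the count is [q^12].
(q + q^2 + q^3 + q^4 + q^5) has coefficients 0,1,1,1,1,1 for degrees 0…5.
(1 + q + q^2 + q^3) has coefficients 1,1,1,1,0,0,0,0,0,0,0,0,0 for degrees 0…12.
Finally multiplying by (1 + q^4 + q^8 + q^12 + q^16), the product of all factors after the first has coefficients 1,1,1,1,1,1,1,1,1,1,1,1,1 for degrees 0…12.
[q^12] = 1·1 + 1·1 + 1·1 + 1·1 + 1·1 = 5.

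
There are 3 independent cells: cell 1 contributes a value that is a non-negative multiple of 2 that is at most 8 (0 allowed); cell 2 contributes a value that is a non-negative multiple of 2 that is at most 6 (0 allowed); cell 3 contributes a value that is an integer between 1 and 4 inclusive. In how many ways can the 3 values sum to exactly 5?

5

The generating function for the choices is (1 + t^2 + t^4 + t^6 + t^8)·(1 + t^2 + t^4 + t^6)·(t + t^2 + t^3 + t^4); the count is [t^5].
(1 + t^2 + t^4 + t^6 + t^8) has coefficients 1,0,1,0,1,0 for degrees 0…5.
(1 + t^2 + t^4 + t^6) has coefficients 1,0,1,0,1,0 for degrees 0…5.
Finally multiplying by (t + t^2 + t^3 + t^4), the product of all factors after the first has coefficients 0,1,1,2,2,2 for degrees 0…5.
[t^5] = 1·2 + 1·2 + 1·1 = 5.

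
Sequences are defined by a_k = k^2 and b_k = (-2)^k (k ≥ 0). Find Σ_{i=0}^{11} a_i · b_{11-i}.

197

The convolution is the t^11 coefficient of A(t)B(t).
Σ = 0·(-2048) + 1·1024 + 4·(-512) + 9·256 + 16·(-128) + 25·64 + 36·(-32) + 49·16 + 64·(-8) + 81·4 + 100·(-2) + 121·1 = 197.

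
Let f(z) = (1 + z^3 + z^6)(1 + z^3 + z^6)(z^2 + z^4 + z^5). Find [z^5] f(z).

(1 + z^3 + z^6) has coefficients 1,0,0,1,0,0 for degrees 0…5.
(1 + z^3 + z^6) has coefficients 1,0,0,1,0,0 for degrees 0…5.
Finally multiplying by (z^2 + z^4 + z^5), the product of all factors after the first has coefficients 0,0,1,0,1,2 for degrees 0…5.
[z^5] = 1·2 + 1·1 = 3.

3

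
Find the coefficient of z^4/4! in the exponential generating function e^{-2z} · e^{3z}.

The EGF product rule gives c_4 = Σ_{k_1+k_2=4} C(4; k_1,k_2) · ∏ g_i(k_i), where e^{-2z} gives (-2)^k; e^{3z} gives (3)^k.
g_1(k) for k = 0…4: 1, -2, 4, -8, 16.
g_2(k) for k = 0…4: 1, 3, 9, 27, 81.
c_4 = Σ_k C(4,k)·g_1(k)·g_2(4−k) = 1·1·81 + 4·(-2)·27 + 6·4·9 + 4·(-8)·3 + 1·16·1 = 81 − 216 + 216 − 96 + 16 = 1.

1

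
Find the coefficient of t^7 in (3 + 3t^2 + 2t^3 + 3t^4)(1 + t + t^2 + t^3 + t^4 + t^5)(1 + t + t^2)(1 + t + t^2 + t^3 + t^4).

(3 + 3t^2 + 2t^3 + 3t^4) has coefficients 3,0,3,2,3 for degrees 0…4.
(1 + t + t^2 + t^3 + t^4 + t^5) has coefficients 1,1,1,1,1,1,0,0 for degrees 0…7.
Multiplying by (1 + t + t^2) gives running coefficients 1,2,3,3,3,3,2,1 for degrees 0…7.
Finally multiplying by (1 + t + t^2 + t^3 + t^4), the product of all factors after the first has coefficients 1,3,6,9,12,14,14,12 for degrees 0…7.
[t^7] = 3·12 + 3·14 + 2·12 + 3·9 = 129.

129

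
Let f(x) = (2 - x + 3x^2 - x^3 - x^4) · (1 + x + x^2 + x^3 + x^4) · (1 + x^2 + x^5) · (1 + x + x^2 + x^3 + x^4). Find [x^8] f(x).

(2 - x + 3x^2 - x^3 - x^4) has coefficients 2,-1,3,-1,-1 for degrees 0…4.
(1 + x + x^2 + x^3 + x^4) has coefficients 1,1,1,1,1,0,0,0,0 for degrees 0…8.
Multiplying by (1 + x^2 + x^5) gives running coefficients 1,1,2,2,2,2,2,1,1 for degrees 0…8.
Finally multiplying by (1 + x + x^2 + x^3 + x^4), the product of all factors after the first has coefficients 1,2,4,6,8,9,10,9,8 for degrees 0…8.
[x^8] = 2·8 − 1·9 + 3·10 − 1·9 − 1·8 = 20.

20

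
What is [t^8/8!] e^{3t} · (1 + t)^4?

784161

The EGF product rule gives c_8 = Σ_{k_1+k_2=8} C(8; k_1,k_2) · ∏ g_i(k_i), where e^{3t} gives (3)^k; (1+t)^4 gives the falling factorial (4)_k.
g_1(k) for k = 0…8: 1, 3, 9, 27, 81, 243, 729, 2187, 6561.
g_2(k) for k = 0…8: 1, 4, 12, 24, 24, 0, 0, 0, 0.
c_8 = Σ_k C(8,k)·g_1(k)·g_2(8−k) = 70·81·24 + 56·243·24 + 28·729·12 + 8·2187·4 + 1·6561·1 = 136080 + 326592 + 244944 + 69984 + 6561 = 784161.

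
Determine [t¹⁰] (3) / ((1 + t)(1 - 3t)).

Partial fractions give a closed form: a_n = (3/4)·(-1)^n + (9/4)·3^n.
At n = 10: a_10 = 132861.

132861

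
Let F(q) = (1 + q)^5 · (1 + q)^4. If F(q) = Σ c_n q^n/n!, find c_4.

3024

The EGF product rule gives c_4 = Σ_{k_1+k_2=4} C(4; k_1,k_2) · ∏ g_i(k_i), where (1+q)^5 gives the falling factorial (5)_k; (1+q)^4 gives the falling factorial (4)_k.
g_1(k) for k = 0…4: 1, 5, 20, 60, 120.
g_2(k) for k = 0…4: 1, 4, 12, 24, 24.
c_4 = Σ_k C(4,k)·g_1(k)·g_2(4−k) = 1·1·24 + 4·5·24 + 6·20·12 + 4·60·4 + 1·120·1 = 24 + 480 + 1440 + 960 + 120 = 3024.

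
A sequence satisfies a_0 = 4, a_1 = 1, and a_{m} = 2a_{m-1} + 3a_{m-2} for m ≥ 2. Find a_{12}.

The ordinary generating function has denominator 1 - 2y - 3y^2.
Iterating the recurrence: a_0,…,a_{12} = 4, 1, 14, 31, 104, 301, 914, 2731, 8204, 24601, 73814, 221431, 664304.

664304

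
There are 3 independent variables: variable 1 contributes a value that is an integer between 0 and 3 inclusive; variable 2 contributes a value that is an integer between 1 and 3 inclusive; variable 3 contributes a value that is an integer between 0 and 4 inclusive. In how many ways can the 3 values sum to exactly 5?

11

The generating function for the choices is (1 + t + t² + t³)·(t + t² + t³)·(1 + t + t² + t³ + t⁴); the count is [t⁵].
(1 + t + t² + t³) has coefficients 1,1,1,1 for degrees 0…3.
(t + t² + t³) has coefficients 0,1,1,1,0,0 for degrees 0…5.
Finally multiplying by (1 + t + t² + t³ + t⁴), the product of all factors after the first has coefficients 0,1,2,3,3,3 for degrees 0…5.
[t⁵] = 1·3 + 1·3 + 1·3 + 1·2 = 11.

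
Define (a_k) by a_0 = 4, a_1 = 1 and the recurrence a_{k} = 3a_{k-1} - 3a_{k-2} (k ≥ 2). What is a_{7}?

-27

The ordinary generating function has denominator 1 - 3t + 3t^2.
Iterating the recurrence: a_0,…,a_{7} = 4, 1, -9, -30, -63, -99, -108, -27.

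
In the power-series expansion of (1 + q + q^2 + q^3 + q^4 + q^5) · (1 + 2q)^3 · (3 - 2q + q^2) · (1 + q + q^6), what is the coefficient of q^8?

(1 + q + q^2 + q^3 + q^4 + q^5) has coefficients 1,1,1,1,1,1 for degrees 0…5.
(1 + 2q)^3 has coefficients 1,6,12,8,0,0,0,0,0 for degrees 0…8.
Multiplying by (3 - 2q + q^2) gives running coefficients 3,16,25,6,-4,8,0,0,0 for degrees 0…8.
Finally multiplying by (1 + q + q^6), the product of all factors after the first has coefficients 3,19,41,31,2,4,11,16,25 for degrees 0…8.
[q^8] = 1·25 + 1·16 + 1·11 + 1·4 + 1·2 + 1·31 = 89.

89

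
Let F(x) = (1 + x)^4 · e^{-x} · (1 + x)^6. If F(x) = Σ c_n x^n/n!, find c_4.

2661

The EGF product rule gives c_4 = Σ_{k_1+k_2+k_3=4} C(4; k_1,k_2,k_3) · ∏ g_i(k_i), where (1+x)^4 gives the falling factorial (4)_k; e^{-x} gives (-1)^k; (1+x)^6 gives the falling factorial (6)_k.
g_1(k) for k = 0…4: 1, 4, 12, 24, 24.
g_2(k) for k = 0…4: 1, -1, 1, -1, 1.
g_3(k) for k = 0…4: 1, 6, 30, 120, 360.
First combine the last two factors: h(k) = Σ_j C(k,j)·g_2(j)·g_3(k−j) for k = 0…4: 1, 5, 19, 47, 37.
c_4 = Σ_k C(4,k)·g_1(k)·h(4−k) = 1·1·37 + 4·4·47 + 6·12·19 + 4·24·5 + 1·24·1 = 37 + 752 + 1368 + 480 + 24 = 2661.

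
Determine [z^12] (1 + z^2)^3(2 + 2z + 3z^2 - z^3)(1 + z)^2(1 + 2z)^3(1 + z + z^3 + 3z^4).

3339

(1 + z^2)^3 has coefficients 1,0,3,0,3,0,1 for degrees 0…6.
(2 + 2z + 3z^2 - z^3) has coefficients 2,2,3,-1,0,0,0,0,0,0,0,0,0 for degrees 0…12.
Multiplying by (1 + z)^2 gives running coefficients 2,6,9,7,1,-1,0,0,0,0,0,0,0 for degrees 0…12.
Multiplying by (1 + 2z)^3 gives running coefficients 2,18,69,149,199,161,62,-4,-8,0,0,0,0 for degrees 0…12.
Finally multiplying by (1 + z + z^3 + 3z^4), the product of all factors after the first has coefficients 2,20,87,220,372,483,579,704,746,537,182,-20,-24 for degrees 0…12.
[z^12] = 1·(-24) + 3·182 + 3·746 + 1·579 = 3339.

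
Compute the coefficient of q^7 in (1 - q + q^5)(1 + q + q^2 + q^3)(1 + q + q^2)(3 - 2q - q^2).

7

(1 - q + q^5) has coefficients 1,-1,0,0,0,1 for degrees 0…5.
(1 + q + q^2 + q^3) has coefficients 1,1,1,1,0,0,0,0 for degrees 0…7.
Multiplying by (1 + q + q^2) gives running coefficients 1,2,3,3,2,1,0,0 for degrees 0…7.
Finally multiplying by (3 - 2q - q^2), the product of all factors after the first has coefficients 3,4,4,1,-3,-4,-4,-1 for degrees 0…7.
[q^7] = 1·(-1) − 1·(-4) + 1·4 = 7.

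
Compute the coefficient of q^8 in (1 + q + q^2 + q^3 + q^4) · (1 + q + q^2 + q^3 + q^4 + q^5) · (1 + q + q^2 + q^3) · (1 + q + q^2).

49

(1 + q + q^2 + q^3 + q^4) has coefficients 1,1,1,1,1 for degrees 0…4.
(1 + q + q^2 + q^3 + q^4 + q^5) has coefficients 1,1,1,1,1,1,0,0,0 for degrees 0…8.
Multiplying by (1 + q + q^2 + q^3) gives running coefficients 1,2,3,4,4,4,3,2,1 for degrees 0…8.
Finally multiplying by (1 + q + q^2), the product of all factors after the first has coefficients 1,3,6,9,11,12,11,9,6 for degrees 0…8.
[q^8] = 1·6 + 1·9 + 1·11 + 1·12 + 1·11 = 49.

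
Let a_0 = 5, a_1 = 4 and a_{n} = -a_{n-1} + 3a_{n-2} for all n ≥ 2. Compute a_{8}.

The ordinary generating function has denominator 1 + z - 3z^2.
Iterating the recurrence: a_0,…,a_{8} = 5, 4, 11, 1, 32, -29, 125, -212, 587.

587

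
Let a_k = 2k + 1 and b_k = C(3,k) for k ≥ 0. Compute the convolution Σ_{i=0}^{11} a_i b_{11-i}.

160

This is [x^11] in the product of the two ordinary generating functions.
Σ = 1·0 + 3·0 + 5·0 + 7·0 + 9·0 + 11·0 + 13·0 + 15·0 + 17·1 + 19·3 + 21·3 + 23·1 = 160.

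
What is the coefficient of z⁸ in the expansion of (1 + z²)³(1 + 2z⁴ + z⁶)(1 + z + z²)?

(1 + z²)³ has coefficients 1,0,3,0,3,0,1 for degrees 0…6.
(1 + 2z⁴ + z⁶) has coefficients 1,0,0,0,2,0,1,0,0 for degrees 0…8.
Finally multiplying by (1 + z + z²), the product of all factors after the first has coefficients 1,1,1,0,2,2,3,1,1 for degrees 0…8.
[z⁸] = 1·1 + 3·3 + 3·2 + 1·1 = 17.

17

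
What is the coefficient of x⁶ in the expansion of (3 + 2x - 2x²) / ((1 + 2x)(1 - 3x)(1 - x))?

2285

The denominator gives the recurrence a_n = 2a_(n−1) + 5a_(n−2) − 6a_(n−3) for n ≥ 3; the numerator fixes a_0 = 3, a_1 = 8, a_2 = 29.
Iterating: 3, 8, 29, 80, 257, 740, 2285, so a_6 = 2285.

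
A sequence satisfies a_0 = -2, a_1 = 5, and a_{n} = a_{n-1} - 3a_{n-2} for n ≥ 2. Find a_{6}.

86

The ordinary generating function has denominator 1 - q + 3q^2.
Iterating the recurrence: a_0,…,a_{6} = -2, 5, 11, -4, -37, -25, 86.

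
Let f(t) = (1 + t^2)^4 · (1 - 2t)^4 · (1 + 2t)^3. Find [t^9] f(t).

30

(1 + t^2)^4 has coefficients 1,0,4,0,6,0,4,0,1 for degrees 0…8.
(1 - 2t)^4 has coefficients 1,-8,24,-32,16,0,0,0,0,0 for degrees 0…9.
Finally multiplying by (1 + 2t)^3, the product of all factors after the first has coefficients 1,-2,-12,24,48,-96,-64,128,0,0 for degrees 0…9.
[t^9] = 1·0 + 4·128 + 6·(-96) + 4·24 + 1·(-2) = 30.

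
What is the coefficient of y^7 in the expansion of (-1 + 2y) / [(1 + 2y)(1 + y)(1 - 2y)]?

255

Partial fractions give a closed form: a_n = (-2)·(-2)^n + (1)·(-1)^n.
At n = 7: a_7 = 255.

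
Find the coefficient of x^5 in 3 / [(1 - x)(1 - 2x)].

189

Partial fractions give a closed form: a_n = (-3)·1^n + (6)·2^n.
At n = 5: a_5 = 189.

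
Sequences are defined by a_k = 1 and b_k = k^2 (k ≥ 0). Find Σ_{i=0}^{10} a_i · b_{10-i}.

385

The convolution is the x^10 coefficient of A(x)B(x).
Σ = 1·100 + 1·81 + 1·64 + 1·49 + 1·36 + 1·25 + 1·16 + 1·9 + 1·4 + 1·1 + 1·0 = 385.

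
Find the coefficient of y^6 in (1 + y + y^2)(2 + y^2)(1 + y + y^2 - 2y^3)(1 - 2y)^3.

19

(1 + y + y^2) has coefficients 1,1,1 for degrees 0…2.
(2 + y^2) has coefficients 2,0,1,0,0,0,0 for degrees 0…6.
Multiplying by (1 + y + y^2 - 2y^3) gives running coefficients 2,2,3,-3,1,-2,0 for degrees 0…6.
Finally multiplying by (1 - 2y)^3, the product of all factors after the first has coefficients 2,-10,15,-13,39,-68,48 for degrees 0…6.
[y^6] = 1·48 + 1·(-68) + 1·39 = 19.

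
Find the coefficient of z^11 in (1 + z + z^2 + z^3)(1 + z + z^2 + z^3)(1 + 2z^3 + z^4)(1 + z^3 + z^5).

(1 + z + z^2 + z^3) has coefficients 1,1,1,1 for degrees 0…3.
(1 + z + z^2 + z^3) has coefficients 1,1,1,1,0,0,0,0,0,0,0,0 for degrees 0…11.
Multiplying by (1 + 2z^3 + z^4) gives running coefficients 1,1,1,3,3,3,3,1,0,0,0,0 for degrees 0…11.
Finally multiplying by (1 + z^3 + z^5), the product of all factors after the first has coefficients 1,1,1,4,4,5,7,5,6,6,4,3 for degrees 0…11.
[z^11] = 1·3 + 1·4 + 1·6 + 1·6 = 19.

19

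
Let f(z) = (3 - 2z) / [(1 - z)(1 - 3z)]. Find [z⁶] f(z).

2551

Partial fractions give a closed form: a_n = (-1/2)·1^n + (7/2)·3^n.
At n = 6: a_6 = 2551.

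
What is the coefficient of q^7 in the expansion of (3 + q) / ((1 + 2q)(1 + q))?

-638

The denominator gives the recurrence a_n = −3a_(n−1) − 2a_(n−2) for n ≥ 3; the numerator fixes a_0 = 3, a_1 = -8, a_2 = 18.
Iterating: 3, -8, 18, -38, 78, -158, 318, -638, so a_7 = -638.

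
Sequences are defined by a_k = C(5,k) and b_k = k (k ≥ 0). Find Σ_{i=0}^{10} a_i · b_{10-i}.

240

Write out a_i and b_{10-i} for i = 0,…,10 and sum the products.
Σ = 1·10 + 5·9 + 10·8 + 10·7 + 5·6 + 1·5 + 0·4 + 0·3 + 0·2 + 0·1 + 0·0 = 240.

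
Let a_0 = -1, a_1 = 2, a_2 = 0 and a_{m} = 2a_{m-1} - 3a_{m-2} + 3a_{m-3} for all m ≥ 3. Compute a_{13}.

The ordinary generating function has denominator 1 - 2y + 3y^2 - 3y^3.
Iterating the recurrence: a_0,…,a_{13} = -1, 2, 0, -9, -12, 3, 15, -15, -66, -42, 69, 66, -201, -393.

-393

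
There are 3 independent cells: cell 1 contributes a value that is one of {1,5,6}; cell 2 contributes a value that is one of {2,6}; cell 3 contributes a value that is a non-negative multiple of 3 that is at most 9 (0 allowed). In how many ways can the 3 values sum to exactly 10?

The generating function for the choices is (q + q⁵ + q⁶)·(q² + q⁶)·(1 + q³ + q⁶ + q⁹); the count is [q¹⁰].
(q + q⁵ + q⁶) has coefficients 0,1,0,0,0,1,1 for degrees 0…6.
(q² + q⁶) has coefficients 0,0,1,0,0,0,1,0,0,0,0 for degrees 0…10.
Finally multiplying by (1 + q³ + q⁶ + q⁹), the product of all factors after the first has coefficients 0,0,1,0,0,1,1,0,1,1,0 for degrees 0…10.
[q¹⁰] = 1·1 + 1·1 + 1·0 = 2.

2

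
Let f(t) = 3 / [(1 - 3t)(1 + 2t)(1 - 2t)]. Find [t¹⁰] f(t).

The denominator gives the recurrence a_n = 3a_(n−1) + 4a_(n−2) − 12a_(n−3) for n ≥ 3; the numerator fixes a_0 = 3, a_1 = 9, a_2 = 39.
Iterating: 3, 9, 39, 117, 399, 1197, 3783, 11349, 34815, 104445, 316407, so a_10 = 316407.

316407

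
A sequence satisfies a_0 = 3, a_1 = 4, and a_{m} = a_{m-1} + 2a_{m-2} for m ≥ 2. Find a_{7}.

298

The ordinary generating function has denominator 1 - y - 2y^2.
Iterating the recurrence: a_0,…,a_{7} = 3, 4, 10, 18, 38, 74, 150, 298.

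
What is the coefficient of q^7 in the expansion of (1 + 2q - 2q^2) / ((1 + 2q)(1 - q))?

The denominator gives the recurrence a_n = −a_(n−1) + 2a_(n−2) for n ≥ 3; the numerator fixes a_0 = 1, a_1 = 1, a_2 = -1.
Iterating: 1, 1, -1, 3, -5, 11, -21, 43, so a_7 = 43.

43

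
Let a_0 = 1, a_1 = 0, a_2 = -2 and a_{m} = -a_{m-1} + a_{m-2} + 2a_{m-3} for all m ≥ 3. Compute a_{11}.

The ordinary generating function has denominator 1 + z - z^2 - 2z^3.
Iterating the recurrence: a_0,…,a_{11} = 1, 0, -2, 4, -6, 6, -4, -2, 10, -20, 26, -26.

-26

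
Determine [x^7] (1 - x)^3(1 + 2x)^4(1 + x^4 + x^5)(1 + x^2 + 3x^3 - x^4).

-28

(1 - x)^3 has coefficients 1,-3,3,-1 for degrees 0…3.
(1 + 2x)^4 has coefficients 1,8,24,32,16,0,0,0 for degrees 0…7.
Multiplying by (1 + x^4 + x^5) gives running coefficients 1,8,24,32,17,9,32,56 for degrees 0…7.
Finally multiplying by (1 + x^2 + 3x^3 - x^4), the product of all factors after the first has coefficients 1,8,25,43,64,105,121,84 for degrees 0…7.
[x^7] = 1·84 − 3·121 + 3·105 − 1·64 = -28.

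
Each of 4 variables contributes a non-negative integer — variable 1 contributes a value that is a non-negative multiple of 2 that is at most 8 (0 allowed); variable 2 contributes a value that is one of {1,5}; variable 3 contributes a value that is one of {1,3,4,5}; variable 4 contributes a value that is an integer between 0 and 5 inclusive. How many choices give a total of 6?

8

The generating function for the choices is (1 + t^2 + t^4 + t^6 + t^8)·(t + t^5)·(t + t^3 + t^4 + t^5)·(1 + t + t^2 + t^3 + t^4 + t^5); the count is [t^6].
(1 + t^2 + t^4 + t^6 + t^8) has coefficients 1,0,1,0,1,0,1 for degrees 0…6.
(t + t^5) has coefficients 0,1,0,0,0,1,0 for degrees 0…6.
Multiplying by (t + t^3 + t^4 + t^5) gives running coefficients 0,0,1,0,1,1,2 for degrees 0…6.
Finally multiplying by (1 + t + t^2 + t^3 + t^4 + t^5), the product of all factors after the first has coefficients 0,0,1,1,2,3,5 for degrees 0…6.
[t^6] = 1·5 + 1·2 + 1·1 + 1·0 = 8.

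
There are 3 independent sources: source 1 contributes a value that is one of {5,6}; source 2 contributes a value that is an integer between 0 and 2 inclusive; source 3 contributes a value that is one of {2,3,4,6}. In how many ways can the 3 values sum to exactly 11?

The generating function for the choices is (t⁵ + t⁶)·(1 + t + t²)·(t² + t³ + t⁴ + t⁶); the count is [t¹¹].
(t⁵ + t⁶) has coefficients 0,0,0,0,0,1,1 for degrees 0…6.
(1 + t + t²) has coefficients 1,1,1,0,0,0,0,0,0,0,0,0 for degrees 0…11.
Finally multiplying by (t² + t³ + t⁴ + t⁶), the product of all factors after the first has coefficients 0,0,1,2,3,2,2,1,1,0,0,0 for degrees 0…11.
[t¹¹] = 1·2 + 1·2 = 4.

4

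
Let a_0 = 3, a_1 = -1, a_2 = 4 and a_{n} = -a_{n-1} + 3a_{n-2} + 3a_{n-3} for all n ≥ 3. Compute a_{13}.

1091

The ordinary generating function has denominator 1 + z - 3z^2 - 3z^3.
Iterating the recurrence: a_0,…,a_{13} = 3, -1, 4, 2, 7, 11, 16, 38, 43, 119, 124, 362, 367, 1091.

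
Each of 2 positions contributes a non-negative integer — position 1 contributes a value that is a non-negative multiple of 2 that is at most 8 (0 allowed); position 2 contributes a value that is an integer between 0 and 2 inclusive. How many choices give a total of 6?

The generating function for the choices is (1 + z^2 + z^4 + z^6 + z^8)·(1 + z + z^2); the count is [z^6].
(1 + z^2 + z^4 + z^6 + z^8) has coefficients 1,0,1,0,1,0,1 for degrees 0…6.
(1 + z + z^2) has coefficients 1,1,1,0,0,0,0 for degrees 0…6.
[z^6] = 1·0 + 1·0 + 1·1 + 1·1 = 2.

2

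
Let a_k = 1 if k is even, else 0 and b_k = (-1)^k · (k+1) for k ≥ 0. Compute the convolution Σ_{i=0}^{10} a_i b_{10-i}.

36

Write out a_i and b_{10-i} for i = 0,…,10 and sum the products.
Σ = 1·11 + 0·(-10) + 1·9 + 0·(-8) + 1·7 + 0·(-6) + 1·5 + 0·(-4) + 1·3 + 0·(-2) + 1·1 = 36.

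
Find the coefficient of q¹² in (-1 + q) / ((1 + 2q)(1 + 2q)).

The denominator gives the recurrence a_n = −4a_(n−1) − 4a_(n−2) for n ≥ 2; the numerator fixes a_0 = -1, a_1 = 5.
Iterating: -1, 5, -16, 44, -112, 272, -640, 1472, -3328, 7424, -16384, 35840, -77824, so a_12 = -77824.

-77824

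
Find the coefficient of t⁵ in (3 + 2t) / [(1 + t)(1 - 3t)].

Partial fractions give a closed form: a_n = (1/4)·(-1)^n + (11/4)·3^n.
At n = 5: a_5 = 668.

668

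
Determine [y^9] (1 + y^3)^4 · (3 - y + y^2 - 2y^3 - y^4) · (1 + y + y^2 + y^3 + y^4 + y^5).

5

(1 + y^3)^4 has coefficients 1,0,0,4,0,0,6,0,0,4 for degrees 0…9.
(3 - y + y^2 - 2y^3 - y^4) has coefficients 3,-1,1,-2,-1,0,0,0,0,0 for degrees 0…9.
Finally multiplying by (1 + y + y^2 + y^3 + y^4 + y^5), the product of all factors after the first has coefficients 3,2,3,1,0,0,-3,-2,-3,-1 for degrees 0…9.
[y^9] = 1·(-1) + 4·(-3) + 6·1 + 4·3 = 5.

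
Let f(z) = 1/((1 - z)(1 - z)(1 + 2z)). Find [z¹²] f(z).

1825

The denominator gives the recurrence a_n = 3a_(n−2) − 2a_(n−3) for n ≥ 3; the numerator fixes a_0 = 1, a_1 = 0, a_2 = 3.
Iterating: 1, 0, 3, -2, 9, -12, 31, -54, 117, -224, 459, -906, 1825, so a_12 = 1825.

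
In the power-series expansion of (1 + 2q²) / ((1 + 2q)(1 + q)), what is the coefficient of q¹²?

The denominator gives the recurrence a_n = −3a_(n−1) − 2a_(n−2) for n ≥ 3; the numerator fixes a_0 = 1, a_1 = -3, a_2 = 9.
Iterating: 1, -3, 9, -21, 45, -93, 189, -381, 765, -1533, 3069, -6141, 12285, so a_12 = 12285.

12285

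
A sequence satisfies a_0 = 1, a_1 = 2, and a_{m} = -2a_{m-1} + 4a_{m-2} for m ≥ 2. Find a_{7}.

The ordinary generating function has denominator 1 + 2t - 4t^2.
Iterating the recurrence: a_0,…,a_{7} = 1, 2, 0, 8, -16, 64, -192, 640.

640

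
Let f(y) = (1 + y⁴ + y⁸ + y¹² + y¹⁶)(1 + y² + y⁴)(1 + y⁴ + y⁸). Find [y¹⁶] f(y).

(1 + y⁴ + y⁸ + y¹² + y¹⁶) has coefficients 1,0,0,0,1,0,0,0,1,0,0,0,1,0,0,0,1 for degrees 0…16.
(1 + y² + y⁴) has coefficients 1,0,1,0,1,0,0,0,0,0,0,0,0,0,0,0,0 for degrees 0…16.
Finally multiplying by (1 + y⁴ + y⁸), the product of all factors after the first has coefficients 1,0,1,0,2,0,1,0,2,0,1,0,1,0,0,0,0 for degrees 0…16.
[y¹⁶] = 1·0 + 1·1 + 1·2 + 1·2 + 1·1 = 6.

6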